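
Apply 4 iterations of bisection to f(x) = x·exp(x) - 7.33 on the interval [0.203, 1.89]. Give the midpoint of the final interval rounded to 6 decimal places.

1.520969

f(0.203000) = -7.081310, f(1.890000) = 5.180607 (opposite signs)
step 1: m = 1.046500, f(m) = -4.349917 < 0 → root in [1.046500, 1.890000]
step 2: m = 1.468250, f(m) = -0.955401 < 0 → root in [1.468250, 1.890000]
step 3: m = 1.679125, f(m) = 1.671559 > 0 → root in [1.468250, 1.679125]
step 4: m = 1.573687, f(m) = 0.262107 > 0 → root in [1.468250, 1.573687]
Midpoint of [1.468250, 1.573687] = 1.520969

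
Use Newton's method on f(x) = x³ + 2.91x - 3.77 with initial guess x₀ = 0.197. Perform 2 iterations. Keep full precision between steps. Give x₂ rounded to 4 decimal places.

1.0105

f'(x) = 3x² + 2.91
x_0 = 0.197000: f = -3.189085, f' = 3.026427 → x_1 = 0.197000 - (-3.189085)/(3.026427) = 1.250746
x_1 = 1.250746: f = 1.826293, f' = 7.603095 → x_2 = 1.250746 - (1.826293)/(7.603095) = 1.010542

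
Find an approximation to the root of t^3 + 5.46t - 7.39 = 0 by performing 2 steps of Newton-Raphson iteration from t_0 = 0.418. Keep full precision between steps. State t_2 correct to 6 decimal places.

f'(t) = 3t^2 + 5.46
t_0 = 0.418000: f = -5.034685, f' = 5.984172 → t_1 = 0.418000 - (-5.034685)/(5.984172) = 1.259334
t_1 = 1.259334: f = 1.483166, f' = 10.217764 → t_2 = 1.259334 - (1.483166)/(10.217764) = 1.114178

1.114178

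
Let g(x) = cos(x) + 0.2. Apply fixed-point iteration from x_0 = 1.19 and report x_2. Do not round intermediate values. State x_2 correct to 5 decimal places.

1.04100

x_1 = g(1.190000) = 0.571660
x_2 = g(0.571660) = 1.041004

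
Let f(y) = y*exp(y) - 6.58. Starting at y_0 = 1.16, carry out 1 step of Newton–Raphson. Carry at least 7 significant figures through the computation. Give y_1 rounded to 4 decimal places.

1.5779

f'(y) = (y+1)*exp(y)
y_0 = 1.160000: f = -2.879677, f' = 6.890256 → y_1 = 1.160000 - (-2.879677)/(6.890256) = 1.577935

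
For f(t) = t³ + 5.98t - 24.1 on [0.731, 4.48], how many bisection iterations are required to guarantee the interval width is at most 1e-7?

26

Initial width b − a = 4.48 − 0.731 = 3.749000.
After n steps the width is (b−a)/2^n; need (b−a)/2^n ≤ 1e-7.
So n ≥ log₂(3.749000/1e-7) = log₂(37490000.0000) ≈ 25.1600.
Hence n = 26.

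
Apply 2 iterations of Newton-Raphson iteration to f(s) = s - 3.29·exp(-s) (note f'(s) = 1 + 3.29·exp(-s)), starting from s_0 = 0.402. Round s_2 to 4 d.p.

1.0929

Newton update: s ← s − f(s)/f'(s).
s_0 = 0.402000: f = -1.798947, f' = 3.200947 → s_1 = 0.402000 - (-1.798947)/(3.200947) = 0.964005
s_1 = 0.964005: f = -0.290678, f' = 2.254683 → s_2 = 0.964005 - (-0.290678)/(2.254683) = 1.092927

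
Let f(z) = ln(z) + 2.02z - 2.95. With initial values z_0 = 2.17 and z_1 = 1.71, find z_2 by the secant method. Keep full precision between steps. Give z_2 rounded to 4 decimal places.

1.2999

f(z_0) = 2.208127, f(z_1) = 1.040693
z_2 = 1.710000 - (1.040693)·(1.710000 - 2.170000)/(1.040693 - (2.208127)) = 1.299939; f(z_2) = -0.061806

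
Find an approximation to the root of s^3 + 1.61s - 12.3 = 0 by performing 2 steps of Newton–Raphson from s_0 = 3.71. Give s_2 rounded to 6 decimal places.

f'(s) = 3s^2 + 1.61
s_0 = 3.710000: f = 44.737911, f' = 42.902300 → s_1 = 3.710000 - (44.737911)/(42.902300) = 2.667214
s_1 = 2.667214: f = 10.968860, f' = 22.952094 → s_2 = 2.667214 - (10.968860)/(22.952094) = 2.189312

2.189312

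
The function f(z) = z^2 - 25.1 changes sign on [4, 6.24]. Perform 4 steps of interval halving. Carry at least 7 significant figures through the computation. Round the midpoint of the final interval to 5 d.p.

f(4.000000) = -9.100000, f(6.240000) = 13.837600 (opposite signs)
step 1: m = 5.120000, f(m) = 1.114400 > 0 → root in [4.000000, 5.120000]
step 2: m = 4.560000, f(m) = -4.306400 < 0 → root in [4.560000, 5.120000]
step 3: m = 4.840000, f(m) = -1.674400 < 0 → root in [4.840000, 5.120000]
step 4: m = 4.980000, f(m) = -0.299600 < 0 → root in [4.980000, 5.120000]
Midpoint of [4.980000, 5.120000] = 5.050000

5.05000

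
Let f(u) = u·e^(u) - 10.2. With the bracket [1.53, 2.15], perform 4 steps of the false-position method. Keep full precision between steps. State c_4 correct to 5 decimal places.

1.75732

False-position update: c = (a·f(b) − b·f(a))/(f(b) − f(a)); replace the endpoint whose sign matches f(c).
f(1.530000) = -3.134189, f(2.150000) = 8.257446
step 1: c = 1.700581, f(c) = -0.885698 < 0 → new bracket [1.700581, 2.150000]
step 2: c = 1.744116, f(c) = -0.222182 < 0 → new bracket [1.744116, 2.150000]
step 3: c = 1.754751, f(c) = -0.054012 < 0 → new bracket [1.754751, 2.150000]
step 4: c = 1.757320, f(c) = -0.013029 < 0 → new bracket [1.757320, 2.150000]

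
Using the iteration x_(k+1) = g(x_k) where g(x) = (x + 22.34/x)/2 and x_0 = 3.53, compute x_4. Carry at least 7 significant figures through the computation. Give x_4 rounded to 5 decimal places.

4.72652

x_1 = g(3.530000) = 4.929306
x_2 = g(4.929306) = 4.730692
x_3 = g(4.730692) = 4.726523
x_4 = g(4.726523) = 4.726521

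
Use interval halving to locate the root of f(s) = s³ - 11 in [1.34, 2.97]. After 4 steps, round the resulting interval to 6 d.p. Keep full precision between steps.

[2.155000, 2.256875]

f(1.340000) = -8.593896, f(2.970000) = 15.198073 (opposite signs)
step 1: m = 2.155000, f(m) = -0.992126 < 0 → root in [2.155000, 2.970000]
step 2: m = 2.562500, f(m) = 5.826416 > 0 → root in [2.155000, 2.562500]
step 3: m = 2.358750, f(m) = 2.123381 > 0 → root in [2.155000, 2.358750]
step 4: m = 2.256875, f(m) = 0.495358 > 0 → root in [2.155000, 2.256875]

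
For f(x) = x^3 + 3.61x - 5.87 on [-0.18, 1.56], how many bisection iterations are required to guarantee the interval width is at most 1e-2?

8

Initial width b − a = 1.56 − -0.18 = 1.740000.
After n steps the width is (b−a)/2^n; need (b−a)/2^n ≤ 1e-2.
So n ≥ log₂(1.740000/1e-2) = log₂(174.0000) ≈ 7.4429.
Hence n = 8.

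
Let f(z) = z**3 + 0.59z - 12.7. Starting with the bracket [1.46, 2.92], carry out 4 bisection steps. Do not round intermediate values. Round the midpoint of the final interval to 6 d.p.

f(1.460000) = -8.726464, f(2.920000) = 13.919888 (opposite signs)
step 1: m = 2.190000, f(m) = -0.904441 < 0 → root in [2.190000, 2.920000]
step 2: m = 2.555000, f(m) = 5.486554 > 0 → root in [2.190000, 2.555000]
step 3: m = 2.372500, f(m) = 2.053999 > 0 → root in [2.190000, 2.372500]
step 4: m = 2.281250, f(m) = 0.517794 > 0 → root in [2.190000, 2.281250]
Midpoint of [2.190000, 2.281250] = 2.235625

2.235625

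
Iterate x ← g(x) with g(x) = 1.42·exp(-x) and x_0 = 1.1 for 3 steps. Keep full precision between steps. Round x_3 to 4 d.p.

x_1 = g(1.100000) = 0.472677
x_2 = g(0.472677) = 0.885131
x_3 = g(0.885131) = 0.585978

0.5860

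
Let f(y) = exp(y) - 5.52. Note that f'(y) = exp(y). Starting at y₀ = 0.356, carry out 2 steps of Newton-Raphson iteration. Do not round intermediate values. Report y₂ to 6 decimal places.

y_0 = 0.356000: f = -4.092392, f' = 1.427608 → y_1 = 0.356000 - (-4.092392)/(1.427608) = 3.222609
y_1 = 3.222609: f = 19.573500, f' = 25.093500 → y_2 = 3.222609 - (19.573500)/(25.093500) = 2.442586

2.442586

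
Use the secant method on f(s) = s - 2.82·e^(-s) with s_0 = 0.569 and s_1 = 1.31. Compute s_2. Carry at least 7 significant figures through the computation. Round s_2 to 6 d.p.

f(s_0) = -1.027377, f(s_1) = 0.549107
s_2 = 1.310000 - (0.549107)·(1.310000 - 0.569000)/(0.549107 - (-1.027377)) = 1.051901; f(s_2) = 0.066951

1.051901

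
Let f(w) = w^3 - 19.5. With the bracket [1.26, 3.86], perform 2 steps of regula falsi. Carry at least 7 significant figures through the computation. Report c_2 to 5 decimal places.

False-position update: c = (a·f(b) − b·f(a))/(f(b) − f(a)); replace the endpoint whose sign matches f(c).
f(1.260000) = -17.499624, f(3.860000) = 38.012456
step 1: c = 2.079624, f(c) = -10.505970 < 0 → new bracket [2.079624, 3.860000]
step 2: c = 2.465139, f(c) = -4.519576 < 0 → new bracket [2.465139, 3.860000]

2.46514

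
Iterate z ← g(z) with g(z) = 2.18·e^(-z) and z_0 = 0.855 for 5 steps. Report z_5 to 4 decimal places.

z_1 = g(0.855000) = 0.927117
z_2 = g(0.927117) = 0.862610
z_3 = g(0.862610) = 0.920089
z_4 = g(0.920089) = 0.868694
z_5 = g(0.868694) = 0.914508

0.9145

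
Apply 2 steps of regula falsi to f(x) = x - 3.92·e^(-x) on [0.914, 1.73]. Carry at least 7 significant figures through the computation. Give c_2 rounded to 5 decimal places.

1.19420

f(0.914000) = -0.657596, f(1.730000) = 1.035045
step 1: c = 1.231018, f(c) = 0.086398 > 0 → new bracket [0.914000, 1.231018]
step 2: c = 1.194204, f(c) = 0.006660 > 0 → new bracket [0.914000, 1.194204]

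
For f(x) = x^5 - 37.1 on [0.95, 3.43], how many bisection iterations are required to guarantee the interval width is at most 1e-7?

25

Initial width b − a = 3.43 − 0.95 = 2.480000.
After n steps the width is (b−a)/2^n; need (b−a)/2^n ≤ 1e-7.
So n ≥ log₂(2.480000/1e-7) = log₂(24800000.0000) ≈ 24.5638.
Hence n = 25.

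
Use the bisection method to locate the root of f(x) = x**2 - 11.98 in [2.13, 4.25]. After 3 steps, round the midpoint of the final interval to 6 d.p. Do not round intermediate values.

f(2.130000) = -7.443100, f(4.250000) = 6.082500 (opposite signs)
step 1: m = 3.190000, f(m) = -1.803900 < 0 → root in [3.190000, 4.250000]
step 2: m = 3.720000, f(m) = 1.858400 > 0 → root in [3.190000, 3.720000]
step 3: m = 3.455000, f(m) = -0.042975 < 0 → root in [3.455000, 3.720000]
Midpoint of [3.455000, 3.720000] = 3.587500

3.587500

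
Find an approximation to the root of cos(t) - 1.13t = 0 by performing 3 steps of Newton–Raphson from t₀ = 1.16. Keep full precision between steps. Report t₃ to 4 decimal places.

0.6852

f'(t) = -sin(t) - 1.13
t_0 = 1.160000: f = -0.911460, f' = -2.046803 → t_1 = 1.160000 - (-0.911460)/(-2.046803) = 0.714691
t_1 = 0.714691: f = -0.052304, f' = -1.785384 → t_2 = 0.714691 - (-0.052304)/(-1.785384) = 0.685395
t_2 = 0.685395: f = -0.000327, f' = -1.762979 → t_3 = 0.685395 - (-0.000327)/(-1.762979) = 0.685209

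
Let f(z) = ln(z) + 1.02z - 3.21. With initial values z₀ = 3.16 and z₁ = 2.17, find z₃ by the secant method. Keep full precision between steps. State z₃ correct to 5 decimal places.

Secant update: z_(k+1) = z_k − f(z_k)·(z_k − z_(k-1))/(f(z_k) − f(z_(k-1))).
f(z_0) = 1.163772, f(z_1) = -0.221873
z_2 = 2.170000 - (-0.221873)·(2.170000 - 3.160000)/(-0.221873 - (1.163772)) = 2.328521; f(z_2) = 0.010325
z_3 = 2.328521 - (0.010325)·(2.328521 - 2.170000)/(0.010325 - (-0.221873)) = 2.321472; f(z_3) = 0.000103

2.32147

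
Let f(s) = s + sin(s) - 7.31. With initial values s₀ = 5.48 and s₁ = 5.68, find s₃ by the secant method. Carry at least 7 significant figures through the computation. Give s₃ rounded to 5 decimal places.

f(s_0) = -2.549572, f(s_1) = -2.197269
s_2 = 5.680000 - (-2.197269)·(5.680000 - 5.480000)/(-2.197269 - (-2.549572)) = 6.927374; f(s_2) = 0.217924
s_3 = 6.927374 - (0.217924)·(6.927374 - 5.680000)/(0.217924 - (-2.197269)) = 6.814823; f(s_3) = 0.011768

6.81482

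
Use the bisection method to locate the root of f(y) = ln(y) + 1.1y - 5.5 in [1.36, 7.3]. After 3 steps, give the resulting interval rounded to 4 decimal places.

f(1.360000) = -3.696515, f(7.300000) = 4.517874 (opposite signs)
step 1: m = 4.330000, f(m) = 0.728568 > 0 → root in [1.360000, 4.330000]
step 2: m = 2.845000, f(m) = -1.324937 < 0 → root in [2.845000, 4.330000]
step 3: m = 3.587500, f(m) = -0.276294 < 0 → root in [3.587500, 4.330000]

[3.5875, 4.3300]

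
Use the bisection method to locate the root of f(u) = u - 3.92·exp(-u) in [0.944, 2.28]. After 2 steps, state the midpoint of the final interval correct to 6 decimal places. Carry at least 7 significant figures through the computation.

f(0.944000) = -0.581148, f(2.280000) = 1.879046 (opposite signs)
step 1: m = 1.612000, f(m) = 0.830006 > 0 → root in [0.944000, 1.612000]
step 2: m = 1.278000, f(m) = 0.185912 > 0 → root in [0.944000, 1.278000]
Midpoint of [0.944000, 1.278000] = 1.111000

1.111000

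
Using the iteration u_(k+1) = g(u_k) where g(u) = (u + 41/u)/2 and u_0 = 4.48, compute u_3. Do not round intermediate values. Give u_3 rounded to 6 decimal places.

u_1 = g(4.480000) = 6.815893
u_2 = g(6.815893) = 6.415623
u_3 = g(6.415623) = 6.403136

6.403136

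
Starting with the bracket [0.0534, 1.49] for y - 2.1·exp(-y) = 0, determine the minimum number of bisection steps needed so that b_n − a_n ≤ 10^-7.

24

Initial width b − a = 1.49 − 0.0534 = 1.436600.
After n steps the width is (b−a)/2^n; need (b−a)/2^n ≤ 10^-7.
So n ≥ log₂(1.436600/10^-7) = log₂(14366000.0000) ≈ 23.7762.
Hence n = 24.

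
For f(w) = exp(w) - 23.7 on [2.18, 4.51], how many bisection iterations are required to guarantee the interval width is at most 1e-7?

25

Initial width b − a = 4.51 − 2.18 = 2.330000.
After n steps the width is (b−a)/2^n; need (b−a)/2^n ≤ 1e-7.
So n ≥ log₂(2.330000/1e-7) = log₂(23300000.0000) ≈ 24.4738.
Hence n = 25.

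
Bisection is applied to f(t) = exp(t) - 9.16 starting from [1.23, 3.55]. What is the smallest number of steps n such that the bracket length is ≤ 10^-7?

Initial width b − a = 3.55 − 1.23 = 2.320000.
After n steps the width is (b−a)/2^n; need (b−a)/2^n ≤ 10^-7.
So n ≥ log₂(2.320000/10^-7) = log₂(23200000.0000) ≈ 24.4676.
Hence n = 25.

25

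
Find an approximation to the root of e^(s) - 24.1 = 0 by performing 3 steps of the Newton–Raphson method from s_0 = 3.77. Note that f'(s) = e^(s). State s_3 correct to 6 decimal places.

3.182260

s_0 = 3.770000: f = 19.280065, f' = 43.380065 → s_1 = 3.770000 - (19.280065)/(43.380065) = 3.325555
s_1 = 3.325555: f = 3.714424, f' = 27.814424 → s_2 = 3.325555 - (3.714424)/(27.814424) = 3.192012
s_2 = 3.192012: f = 0.237336, f' = 24.337336 → s_3 = 3.192012 - (0.237336)/(24.337336) = 3.182260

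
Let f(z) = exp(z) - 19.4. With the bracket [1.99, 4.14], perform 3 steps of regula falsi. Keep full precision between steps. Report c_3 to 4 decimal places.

f(1.990000) = -12.084466, f(4.140000) = 43.402821
step 1: c = 2.458244, f(c) = -7.715721 < 0 → new bracket [2.458244, 4.140000]
step 2: c = 2.712085, f(c) = -4.339359 < 0 → new bracket [2.712085, 4.140000]
step 3: c = 2.841870, f(c) = -2.252195 < 0 → new bracket [2.841870, 4.140000]

2.8419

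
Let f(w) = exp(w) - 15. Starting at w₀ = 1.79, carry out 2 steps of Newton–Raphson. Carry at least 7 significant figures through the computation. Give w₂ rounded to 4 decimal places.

2.8508

Newton update: w ← w − f(w)/f'(w).
f'(w) = exp(w)
w_0 = 1.790000: f = -9.010548, f' = 5.989452 → w_1 = 1.790000 - (-9.010548)/(5.989452) = 3.294403
w_1 = 3.294403: f = 11.961301, f' = 26.961301 → w_2 = 3.294403 - (11.961301)/(26.961301) = 2.850756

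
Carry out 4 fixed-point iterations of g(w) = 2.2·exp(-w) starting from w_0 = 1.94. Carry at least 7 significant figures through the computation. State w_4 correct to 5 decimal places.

1.41329

w_1 = g(1.940000) = 0.316149
w_2 = g(0.316149) = 1.603692
w_3 = g(1.603692) = 0.442535
w_4 = g(0.442535) = 1.413292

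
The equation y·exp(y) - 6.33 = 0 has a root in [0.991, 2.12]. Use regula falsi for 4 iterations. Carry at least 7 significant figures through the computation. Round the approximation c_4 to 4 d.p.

1.4523

f(0.991000) = -3.660318, f(2.120000) = 11.332011
step 1: c = 1.266641, f(c) = -1.834804 < 0 → new bracket [1.266641, 2.120000]
step 2: c = 1.385557, f(c) = -0.791857 < 0 → new bracket [1.385557, 2.120000]
step 3: c = 1.433526, f(c) = -0.318564 < 0 → new bracket [1.433526, 2.120000]
step 4: c = 1.452297, f(c) = -0.124457 < 0 → new bracket [1.452297, 2.120000]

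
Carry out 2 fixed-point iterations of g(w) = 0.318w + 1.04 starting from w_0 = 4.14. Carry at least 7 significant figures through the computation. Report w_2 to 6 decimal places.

w_1 = g(4.140000) = 2.356520
w_2 = g(2.356520) = 1.789373

1.789373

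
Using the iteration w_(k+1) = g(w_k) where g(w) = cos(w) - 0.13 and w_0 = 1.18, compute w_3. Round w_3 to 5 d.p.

w_1 = g(1.180000) = 0.250925
w_2 = g(0.250925) = 0.838683
w_3 = g(0.838683) = 0.538443

0.53844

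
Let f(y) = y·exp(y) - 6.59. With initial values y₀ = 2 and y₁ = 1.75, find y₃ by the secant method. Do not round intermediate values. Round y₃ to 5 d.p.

1.50100

f(y_0) = 8.188112, f(y_1) = 3.480555
y_2 = 1.750000 - (3.480555)·(1.750000 - 2.000000)/(3.480555 - (8.188112)) = 1.565161; f(y_2) = 0.896866
y_3 = 1.565161 - (0.896866)·(1.565161 - 1.750000)/(0.896866 - (3.480555)) = 1.500999; f(y_3) = 0.143735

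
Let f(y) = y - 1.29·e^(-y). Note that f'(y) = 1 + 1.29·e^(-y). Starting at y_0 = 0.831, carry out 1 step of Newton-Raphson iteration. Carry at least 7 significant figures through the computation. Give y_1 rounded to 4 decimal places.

0.6587

y_0 = 0.831000: f = 0.269059, f' = 1.561941 → y_1 = 0.831000 - (0.269059)/(1.561941) = 0.658741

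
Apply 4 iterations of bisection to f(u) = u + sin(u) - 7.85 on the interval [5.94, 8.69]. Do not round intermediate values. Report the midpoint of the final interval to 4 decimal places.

7.0572

f(5.940000) = -2.246488, f(8.690000) = 1.510422 (opposite signs)
step 1: m = 7.315000, f(m) = 0.323232 > 0 → root in [5.940000, 7.315000]
step 2: m = 6.627500, f(m) = -0.884948 < 0 → root in [6.627500, 7.315000]
step 3: m = 6.971250, f(m) = -0.243707 < 0 → root in [6.971250, 7.315000]
step 4: m = 7.143125, f(m) = 0.050928 > 0 → root in [6.971250, 7.143125]
Midpoint of [6.971250, 7.143125] = 7.057187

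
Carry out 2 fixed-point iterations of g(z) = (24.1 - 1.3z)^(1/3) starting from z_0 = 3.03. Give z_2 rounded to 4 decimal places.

z_1 = g(3.030000) = 2.721682
z_2 = g(2.721682) = 2.739600

2.7396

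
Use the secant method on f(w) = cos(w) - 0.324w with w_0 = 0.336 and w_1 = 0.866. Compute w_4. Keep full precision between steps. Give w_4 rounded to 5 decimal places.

1.17880

f(w_0) = 0.835217, f(w_1) = 0.367295
w_2 = 0.866000 - (0.367295)·(0.866000 - 0.336000)/(0.367295 - (0.835217)) = 1.282022; f(w_2) = -0.130598
w_3 = 1.282022 - (-0.130598)·(1.282022 - 0.866000)/(-0.130598 - (0.367295)) = 1.172899; f(w_3) = 0.007461
w_4 = 1.172899 - (0.007461)·(1.172899 - 1.282022)/(0.007461 - (-0.130598)) = 1.178797; f(w_4) = 0.000107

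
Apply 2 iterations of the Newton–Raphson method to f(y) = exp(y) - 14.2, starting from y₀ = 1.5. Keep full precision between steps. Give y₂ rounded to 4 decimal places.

f'(y) = exp(y)
y_0 = 1.500000: f = -9.718311, f' = 4.481689 → y_1 = 1.500000 - (-9.718311)/(4.481689) = 3.668448
y_1 = 3.668448: f = 24.991045, f' = 39.191045 → y_2 = 3.668448 - (24.991045)/(39.191045) = 3.030776

3.0308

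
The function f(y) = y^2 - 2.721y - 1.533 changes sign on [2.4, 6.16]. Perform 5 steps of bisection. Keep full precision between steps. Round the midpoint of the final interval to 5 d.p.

f(2.400000) = -2.303400, f(6.160000) = 19.651240 (opposite signs)
step 1: m = 4.280000, f(m) = 5.139520 > 0 → root in [2.400000, 4.280000]
step 2: m = 3.340000, f(m) = 0.534460 > 0 → root in [2.400000, 3.340000]
step 3: m = 2.870000, f(m) = -1.105370 < 0 → root in [2.870000, 3.340000]
step 4: m = 3.105000, f(m) = -0.340680 < 0 → root in [3.105000, 3.340000]
step 5: m = 3.222500, f(m) = 0.083084 > 0 → root in [3.105000, 3.222500]
Midpoint of [3.105000, 3.222500] = 3.163750

3.16375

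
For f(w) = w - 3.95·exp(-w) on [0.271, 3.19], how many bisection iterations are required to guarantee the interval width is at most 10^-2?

Initial width b − a = 3.19 − 0.271 = 2.919000.
After n steps the width is (b−a)/2^n; need (b−a)/2^n ≤ 10^-2.
So n ≥ log₂(2.919000/10^-2) = log₂(291.9000) ≈ 8.1893.
Hence n = 9.

9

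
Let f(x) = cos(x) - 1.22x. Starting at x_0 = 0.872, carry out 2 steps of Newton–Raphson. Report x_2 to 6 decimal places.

Newton update: x ← x − f(x)/f'(x).
f'(x) = -sin(x) - 1.22
x_0 = 0.872000: f = -0.420543, f' = -1.985617 → x_1 = 0.872000 - (-0.420543)/(-1.985617) = 0.660205
x_1 = 0.660205: f = -0.015584, f' = -1.833279 → x_2 = 0.660205 - (-0.015584)/(-1.833279) = 0.651705

0.651705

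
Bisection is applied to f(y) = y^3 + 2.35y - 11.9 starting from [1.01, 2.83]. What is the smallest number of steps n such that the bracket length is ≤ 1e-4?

15

Initial width b − a = 2.83 − 1.01 = 1.820000.
After n steps the width is (b−a)/2^n; need (b−a)/2^n ≤ 1e-4.
So n ≥ log₂(1.820000/1e-4) = log₂(18200.0000) ≈ 14.1517.
Hence n = 15.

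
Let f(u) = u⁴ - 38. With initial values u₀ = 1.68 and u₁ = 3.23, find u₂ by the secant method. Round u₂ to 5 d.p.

f(u_0) = -30.034058, f(u_1) = 70.845402
u_2 = 3.230000 - (70.845402)·(3.230000 - 1.680000)/(70.845402 - (-30.034058)) = 2.141469; f(u_2) = -16.969600

2.14147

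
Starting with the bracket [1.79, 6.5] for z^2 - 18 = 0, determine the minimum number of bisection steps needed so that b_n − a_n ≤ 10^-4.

16

Initial width b − a = 6.5 − 1.79 = 4.710000.
After n steps the width is (b−a)/2^n; need (b−a)/2^n ≤ 10^-4.
So n ≥ log₂(4.710000/10^-4) = log₂(47100.0000) ≈ 15.5234.
Hence n = 16.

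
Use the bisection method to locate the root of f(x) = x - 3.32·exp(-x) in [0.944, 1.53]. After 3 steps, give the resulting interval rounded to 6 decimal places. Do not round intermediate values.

[1.090500, 1.163750]

f(0.944000) = -0.347707, f(1.530000) = 0.811102 (opposite signs)
step 1: m = 1.237000, f(m) = 0.273358 > 0 → root in [0.944000, 1.237000]
step 2: m = 1.090500, f(m) = -0.025181 < 0 → root in [1.090500, 1.237000]
step 3: m = 1.163750, f(m) = 0.126871 > 0 → root in [1.090500, 1.163750]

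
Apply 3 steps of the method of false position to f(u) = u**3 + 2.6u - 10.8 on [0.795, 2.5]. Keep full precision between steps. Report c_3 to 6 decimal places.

f(0.795000) = -8.230540, f(2.500000) = 11.325000
step 1: c = 1.512601, f(c) = -3.406466 < 0 → new bracket [1.512601, 2.500000]
step 2: c = 1.740924, f(c) = -0.997172 < 0 → new bracket [1.740924, 2.500000]
step 3: c = 1.802353, f(c) = -0.258986 < 0 → new bracket [1.802353, 2.500000]

1.802353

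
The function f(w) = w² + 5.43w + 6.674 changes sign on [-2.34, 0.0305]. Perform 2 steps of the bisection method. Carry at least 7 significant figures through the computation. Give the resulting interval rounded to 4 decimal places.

[-2.3400, -1.7474]

f(-2.340000) = -0.556600, f(0.030500) = 6.840545 (opposite signs)
step 1: m = -1.154750, f(m) = 1.737155 > 0 → root in [-2.340000, -1.154750]
step 2: m = -1.747375, f(m) = 0.239073 > 0 → root in [-2.340000, -1.747375]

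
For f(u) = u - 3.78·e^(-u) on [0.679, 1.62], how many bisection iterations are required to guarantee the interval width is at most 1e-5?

17

Initial width b − a = 1.62 − 0.679 = 0.941000.
After n steps the width is (b−a)/2^n; need (b−a)/2^n ≤ 1e-5.
So n ≥ log₂(0.941000/1e-5) = log₂(94100.0000) ≈ 16.5219.
Hence n = 17.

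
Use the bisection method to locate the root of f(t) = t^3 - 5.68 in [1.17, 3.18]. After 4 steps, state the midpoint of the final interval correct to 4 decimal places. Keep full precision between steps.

1.7353

f(1.170000) = -4.078387, f(3.180000) = 26.477432 (opposite signs)
step 1: m = 2.175000, f(m) = 4.609109 > 0 → root in [1.170000, 2.175000]
step 2: m = 1.672500, f(m) = -1.001589 < 0 → root in [1.672500, 2.175000]
step 3: m = 1.923750, f(m) = 1.439441 > 0 → root in [1.672500, 1.923750]
step 4: m = 1.798125, f(m) = 0.133794 > 0 → root in [1.672500, 1.798125]
Midpoint of [1.672500, 1.798125] = 1.735312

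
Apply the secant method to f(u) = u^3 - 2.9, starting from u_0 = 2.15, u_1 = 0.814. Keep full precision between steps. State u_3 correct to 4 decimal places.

1.6225

f(u_0) = 7.038375, f(u_1) = -2.360647
u_2 = 0.814000 - (-2.360647)·(0.814000 - 2.150000)/(-2.360647 - (7.038375)) = 1.149548; f(u_2) = -1.380917
u_3 = 1.149548 - (-1.380917)·(1.149548 - 0.814000)/(-1.380917 - (-2.360647)) = 1.622499; f(u_3) = 1.371234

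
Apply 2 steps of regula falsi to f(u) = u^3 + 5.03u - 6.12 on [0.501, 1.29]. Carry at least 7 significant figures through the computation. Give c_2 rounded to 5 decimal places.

1.00577

False-position update: c = (a·f(b) − b·f(a))/(f(b) − f(a)); replace the endpoint whose sign matches f(c).
f(0.501000) = -3.474218, f(1.290000) = 2.515389
step 1: c = 0.958652, f(c) = -0.416963 < 0 → new bracket [0.958652, 1.290000]
step 2: c = 1.005768, f(c) = -0.043582 < 0 → new bracket [1.005768, 1.290000]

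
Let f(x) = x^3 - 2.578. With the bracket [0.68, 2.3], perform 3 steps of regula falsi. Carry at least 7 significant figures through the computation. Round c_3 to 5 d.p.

1.27836

False-position update: c = (a·f(b) − b·f(a))/(f(b) − f(a)); replace the endpoint whose sign matches f(c).
f(0.680000) = -2.263568, f(2.300000) = 9.589000
step 1: c = 0.989383, f(c) = -1.609515 < 0 → new bracket [0.989383, 2.300000]
step 2: c = 1.177752, f(c) = -0.944340 < 0 → new bracket [1.177752, 2.300000]
step 3: c = 1.278364, f(c) = -0.488877 < 0 → new bracket [1.278364, 2.300000]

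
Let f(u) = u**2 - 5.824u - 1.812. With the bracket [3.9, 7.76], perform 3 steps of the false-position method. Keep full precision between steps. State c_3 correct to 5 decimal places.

6.09157

False-position update: c = (a·f(b) − b·f(a))/(f(b) − f(a)); replace the endpoint whose sign matches f(c).
f(3.900000) = -9.315600, f(7.760000) = 13.211360
step 1: c = 5.496230, f(c) = -3.613498 < 0 → new bracket [5.496230, 7.760000]
step 2: c = 5.982423, f(c) = -0.864245 < 0 → new bracket [5.982423, 7.760000]
step 3: c = 6.091567, f(c) = -0.182099 < 0 → new bracket [6.091567, 7.760000]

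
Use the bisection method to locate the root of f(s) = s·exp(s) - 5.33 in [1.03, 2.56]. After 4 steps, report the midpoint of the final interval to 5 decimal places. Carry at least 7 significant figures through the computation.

1.36469

f(1.030000) = -2.444902, f(2.560000) = 27.785692 (opposite signs)
step 1: m = 1.795000, f(m) = 5.474957 > 0 → root in [1.030000, 1.795000]
step 2: m = 1.412500, f(m) = 0.470019 > 0 → root in [1.030000, 1.412500]
step 3: m = 1.221250, f(m) = -1.188223 < 0 → root in [1.221250, 1.412500]
step 4: m = 1.316875, f(m) = -0.415763 < 0 → root in [1.316875, 1.412500]
Midpoint of [1.316875, 1.412500] = 1.364688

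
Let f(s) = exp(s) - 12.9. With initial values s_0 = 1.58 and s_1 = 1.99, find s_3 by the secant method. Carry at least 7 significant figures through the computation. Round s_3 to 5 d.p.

2.45251

Secant update: s_(k+1) = s_k − f(s_k)·(s_k − s_(k-1))/(f(s_k) − f(s_(k-1))).
f(s_0) = -8.045044, f(s_1) = -5.584466
s_2 = 1.990000 - (-5.584466)·(1.990000 - 1.580000)/(-5.584466 - (-8.045044)) = 2.920526; f(s_2) = 5.651038
s_3 = 2.920526 - (5.651038)·(2.920526 - 1.990000)/(5.651038 - (-5.584466)) = 2.452506; f(s_3) = -1.282575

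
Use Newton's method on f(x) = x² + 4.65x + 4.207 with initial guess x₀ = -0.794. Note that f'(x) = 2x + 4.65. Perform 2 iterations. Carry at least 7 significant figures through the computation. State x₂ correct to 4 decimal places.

-1.2285

x_0 = -0.794000: f = 1.145336, f' = 3.062000 → x_1 = -0.794000 - (1.145336)/(3.062000) = -1.168048
x_1 = -1.168048: f = 0.139912, f' = 2.313903 → x_2 = -1.168048 - (0.139912)/(2.313903) = -1.228514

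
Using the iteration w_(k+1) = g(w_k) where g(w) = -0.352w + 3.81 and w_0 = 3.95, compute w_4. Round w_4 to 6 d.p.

w_1 = g(3.950000) = 2.419600
w_2 = g(2.419600) = 2.958301
w_3 = g(2.958301) = 2.768678
w_4 = g(2.768678) = 2.835425

2.835425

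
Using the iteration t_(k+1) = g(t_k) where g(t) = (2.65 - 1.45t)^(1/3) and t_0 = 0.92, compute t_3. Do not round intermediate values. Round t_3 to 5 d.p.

1.05406

t_1 = g(0.920000) = 1.095852
t_2 = g(1.095852) = 1.019938
t_3 = g(1.019938) = 1.054055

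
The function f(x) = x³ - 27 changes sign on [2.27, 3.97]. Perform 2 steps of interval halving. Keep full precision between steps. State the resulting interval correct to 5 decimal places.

[2.69500, 3.12000]

f(2.270000) = -15.302917, f(3.970000) = 35.570773 (opposite signs)
step 1: m = 3.120000, f(m) = 3.371328 > 0 → root in [2.270000, 3.120000]
step 2: m = 2.695000, f(m) = -7.426148 < 0 → root in [2.695000, 3.120000]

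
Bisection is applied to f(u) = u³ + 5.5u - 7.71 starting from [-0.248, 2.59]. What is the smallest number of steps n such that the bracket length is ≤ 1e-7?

25

Initial width b − a = 2.59 − -0.248 = 2.838000.
After n steps the width is (b−a)/2^n; need (b−a)/2^n ≤ 1e-7.
So n ≥ log₂(2.838000/1e-7) = log₂(28380000.0000) ≈ 24.7584.
Hence n = 25.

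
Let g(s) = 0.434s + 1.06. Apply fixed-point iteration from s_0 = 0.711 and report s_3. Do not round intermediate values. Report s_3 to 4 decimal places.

s_1 = g(0.711000) = 1.368574
s_2 = g(1.368574) = 1.653961
s_3 = g(1.653961) = 1.777819

1.7778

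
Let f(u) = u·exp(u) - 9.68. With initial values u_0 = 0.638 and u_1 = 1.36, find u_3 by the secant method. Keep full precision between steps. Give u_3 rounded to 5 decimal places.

f(u_0) = -8.472463, f(u_1) = -4.381177
u_2 = 1.360000 - (-4.381177)·(1.360000 - 0.638000)/(-4.381177 - (-8.472463)) = 2.133158; f(u_2) = 8.327015
u_3 = 2.133158 - (8.327015)·(2.133158 - 1.360000)/(8.327015 - (-4.381177)) = 1.626548; f(u_3) = -1.406912

1.62655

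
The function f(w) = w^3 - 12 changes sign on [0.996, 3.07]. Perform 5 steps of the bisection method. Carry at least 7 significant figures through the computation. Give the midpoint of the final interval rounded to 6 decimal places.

2.259844

f(0.996000) = -11.011952, f(3.070000) = 16.934443 (opposite signs)
step 1: m = 2.033000, f(m) = -3.597430 < 0 → root in [2.033000, 3.070000]
step 2: m = 2.551500, f(m) = 4.610653 > 0 → root in [2.033000, 2.551500]
step 3: m = 2.292250, f(m) = 0.044421 > 0 → root in [2.033000, 2.292250]
step 4: m = 2.162625, f(m) = -1.885518 < 0 → root in [2.162625, 2.292250]
step 5: m = 2.227438, f(m) = -0.948618 < 0 → root in [2.227438, 2.292250]
Midpoint of [2.227438, 2.292250] = 2.259844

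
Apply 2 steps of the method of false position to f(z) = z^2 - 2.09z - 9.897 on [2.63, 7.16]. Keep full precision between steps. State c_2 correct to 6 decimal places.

False-position update: c = (a·f(b) − b·f(a))/(f(b) − f(a)); replace the endpoint whose sign matches f(c).
f(2.630000) = -8.476800, f(7.160000) = 26.404200
step 1: c = 3.730883, f(c) = -3.775057 < 0 → new bracket [3.730883, 7.160000]
step 2: c = 4.159824, f(c) = -1.286898 < 0 → new bracket [4.159824, 7.160000]

4.159824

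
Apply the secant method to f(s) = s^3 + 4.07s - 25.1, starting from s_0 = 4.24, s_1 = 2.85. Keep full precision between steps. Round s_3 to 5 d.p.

2.48641

f(s_0) = 68.381824, f(s_1) = 9.648625
s_2 = 2.850000 - (9.648625)·(2.850000 - 4.240000)/(9.648625 - (68.381824)) = 2.621652; f(s_2) = 3.588901
s_3 = 2.621652 - (3.588901)·(2.621652 - 2.850000)/(3.588901 - (9.648625)) = 2.486412; f(s_3) = 0.391311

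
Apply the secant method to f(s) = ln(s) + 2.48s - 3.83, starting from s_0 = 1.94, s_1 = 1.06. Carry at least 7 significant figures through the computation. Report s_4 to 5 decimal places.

1.40674

Secant update: s_(k+1) = s_k − f(s_k)·(s_k − s_(k-1))/(f(s_k) − f(s_(k-1))).
f(s_0) = 1.643888, f(s_1) = -1.142931
s_2 = 1.060000 - (-1.142931)·(1.060000 - 1.940000)/(-1.142931 - (1.643888)) = 1.420906; f(s_2) = 0.045141
s_3 = 1.420906 - (0.045141)·(1.420906 - 1.060000)/(0.045141 - (-1.142931)) = 1.407193; f(s_3) = 0.001436
s_4 = 1.407193 - (0.001436)·(1.407193 - 1.420906)/(0.001436 - (0.045141)) = 1.406743; f(s_4) = -0.000002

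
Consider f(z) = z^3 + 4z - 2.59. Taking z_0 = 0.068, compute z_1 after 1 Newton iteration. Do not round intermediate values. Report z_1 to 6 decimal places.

0.645419

Newton update: z ← z − f(z)/f'(z).
f'(z) = 3z^2 + 4
z_0 = 0.068000: f = -2.317686, f' = 4.013872 → z_1 = 0.068000 - (-2.317686)/(4.013872) = 0.645419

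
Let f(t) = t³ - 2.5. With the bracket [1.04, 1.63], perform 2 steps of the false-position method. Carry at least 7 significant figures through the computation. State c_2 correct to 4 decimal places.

f(1.040000) = -1.375136, f(1.630000) = 1.830747
step 1: c = 1.293075, f(c) = -0.337921 < 0 → new bracket [1.293075, 1.630000]
step 2: c = 1.345575, f(c) = -0.063740 < 0 → new bracket [1.345575, 1.630000]

1.3456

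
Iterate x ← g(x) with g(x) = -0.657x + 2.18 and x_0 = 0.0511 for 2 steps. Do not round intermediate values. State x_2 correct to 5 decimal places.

0.76980

x_1 = g(0.051100) = 2.146427
x_2 = g(2.146427) = 0.769797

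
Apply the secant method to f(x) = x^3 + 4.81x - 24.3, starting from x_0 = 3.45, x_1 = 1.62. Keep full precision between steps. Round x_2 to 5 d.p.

f(x_0) = 33.358125, f(x_1) = -12.256272
x_2 = 1.620000 - (-12.256272)·(1.620000 - 3.450000)/(-12.256272 - (33.358125)) = 2.111708; f(x_2) = -4.725917

2.11171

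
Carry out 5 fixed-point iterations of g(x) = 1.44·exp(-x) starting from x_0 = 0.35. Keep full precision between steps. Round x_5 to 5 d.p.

0.78026

x_1 = g(0.350000) = 1.014751
x_2 = g(1.014751) = 0.521990
x_3 = g(0.521990) = 0.854408
x_4 = g(0.854408) = 0.612770
x_5 = g(0.612770) = 0.780261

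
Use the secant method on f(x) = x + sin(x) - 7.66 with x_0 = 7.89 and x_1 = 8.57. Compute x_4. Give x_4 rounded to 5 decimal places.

Secant update: x_(k+1) = x_k − f(x_k)·(x_k − x_(k-1))/(f(x_k) − f(x_(k-1))).
f(x_0) = 1.229351, f(x_1) = 1.664425
x_2 = 8.570000 - (1.664425)·(8.570000 - 7.890000)/(1.664425 - (1.229351)) = 5.968581; f(x_2) = -2.000859
x_3 = 5.968581 - (-2.000859)·(5.968581 - 8.570000)/(-2.000859 - (1.664425)) = 7.388682; f(x_3) = 0.622369
x_4 = 7.388682 - (0.622369)·(7.388682 - 5.968581)/(0.622369 - (-2.000859)) = 7.051759; f(x_4) = 0.086869

7.05176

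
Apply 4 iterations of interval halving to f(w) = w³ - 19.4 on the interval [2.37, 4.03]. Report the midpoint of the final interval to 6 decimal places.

2.733125

f(2.370000) = -6.087947, f(4.030000) = 46.050827 (opposite signs)
step 1: m = 3.200000, f(m) = 13.368000 > 0 → root in [2.370000, 3.200000]
step 2: m = 2.785000, f(m) = 2.201087 > 0 → root in [2.370000, 2.785000]
step 3: m = 2.577500, f(m) = -2.276363 < 0 → root in [2.577500, 2.785000]
step 4: m = 2.681250, f(m) = -0.124221 < 0 → root in [2.681250, 2.785000]
Midpoint of [2.681250, 2.785000] = 2.733125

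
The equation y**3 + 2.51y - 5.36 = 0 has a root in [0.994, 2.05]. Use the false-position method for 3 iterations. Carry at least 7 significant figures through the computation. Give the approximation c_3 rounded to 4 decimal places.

False-position update: c = (a·f(b) − b·f(a))/(f(b) − f(a)); replace the endpoint whose sign matches f(c).
f(0.994000) = -1.882952, f(2.050000) = 8.400625
step 1: c = 1.187357, f(c) = -0.705781 < 0 → new bracket [1.187357, 2.050000]
step 2: c = 1.254215, f(c) = -0.238973 < 0 → new bracket [1.254215, 2.050000]
step 3: c = 1.276226, f(c) = -0.078014 < 0 → new bracket [1.276226, 2.050000]

1.2762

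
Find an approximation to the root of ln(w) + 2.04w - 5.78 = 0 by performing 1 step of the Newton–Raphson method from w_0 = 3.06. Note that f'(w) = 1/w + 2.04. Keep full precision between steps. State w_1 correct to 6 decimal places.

2.392087

w_0 = 3.060000: f = 1.580815, f' = 2.366797 → w_1 = 3.060000 - (1.580815)/(2.366797) = 2.392087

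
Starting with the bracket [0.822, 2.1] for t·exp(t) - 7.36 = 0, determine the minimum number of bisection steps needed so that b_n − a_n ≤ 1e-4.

14

Initial width b − a = 2.1 − 0.822 = 1.278000.
After n steps the width is (b−a)/2^n; need (b−a)/2^n ≤ 1e-4.
So n ≥ log₂(1.278000/1e-4) = log₂(12780.0000) ≈ 13.6416.
Hence n = 14.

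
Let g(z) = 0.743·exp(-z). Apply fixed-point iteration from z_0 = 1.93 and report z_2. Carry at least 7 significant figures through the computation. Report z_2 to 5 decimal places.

0.66704

z_1 = g(1.930000) = 0.107845
z_2 = g(0.107845) = 0.667041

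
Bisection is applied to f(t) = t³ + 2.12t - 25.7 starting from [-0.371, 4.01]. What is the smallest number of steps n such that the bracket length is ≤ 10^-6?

23

Initial width b − a = 4.01 − -0.371 = 4.381000.
After n steps the width is (b−a)/2^n; need (b−a)/2^n ≤ 10^-6.
So n ≥ log₂(4.381000/10^-6) = log₂(4381000.0000) ≈ 22.0628.
Hence n = 23.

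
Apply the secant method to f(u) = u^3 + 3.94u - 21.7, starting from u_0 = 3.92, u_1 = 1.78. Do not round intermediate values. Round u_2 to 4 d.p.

f(u_0) = 53.981088, f(u_1) = -9.047048
u_2 = 1.780000 - (-9.047048)·(1.780000 - 3.920000)/(-9.047048 - (53.981088)) = 2.087175; f(u_2) = -4.384167

2.0872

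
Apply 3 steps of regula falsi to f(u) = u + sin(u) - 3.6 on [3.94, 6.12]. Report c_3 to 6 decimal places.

False-position update: c = (a·f(b) − b·f(a))/(f(b) − f(a)); replace the endpoint whose sign matches f(c).
f(3.940000) = -0.376246, f(6.120000) = 2.357538
step 1: c = 4.240029, f(c) = -0.250468 < 0 → new bracket [4.240029, 6.120000]
step 2: c = 4.420578, f(c) = -0.137146 < 0 → new bracket [4.420578, 6.120000]
step 3: c = 4.514005, f(c) = -0.066382 < 0 → new bracket [4.514005, 6.120000]

4.514005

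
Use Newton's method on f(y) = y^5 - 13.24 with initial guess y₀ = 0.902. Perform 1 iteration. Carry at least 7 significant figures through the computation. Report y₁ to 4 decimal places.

f'(y) = 5y⁴
y_0 = 0.902000: f = -12.642920, f' = 3.309757 → y_1 = 0.902000 - (-12.642920)/(3.309757) = 4.721893

4.7219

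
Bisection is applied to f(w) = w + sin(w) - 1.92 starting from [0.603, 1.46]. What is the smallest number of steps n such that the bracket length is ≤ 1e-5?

Initial width b − a = 1.46 − 0.603 = 0.857000.
After n steps the width is (b−a)/2^n; need (b−a)/2^n ≤ 1e-5.
So n ≥ log₂(0.857000/1e-5) = log₂(85700.0000) ≈ 16.3870.
Hence n = 17.

17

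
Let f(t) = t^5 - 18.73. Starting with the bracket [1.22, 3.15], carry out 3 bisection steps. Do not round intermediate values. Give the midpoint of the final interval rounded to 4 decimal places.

1.8231

f(1.220000) = -16.027292, f(3.150000) = 291.406420 (opposite signs)
step 1: m = 2.185000, f(m) = 31.073195 > 0 → root in [1.220000, 2.185000]
step 2: m = 1.702500, f(m) = -4.426721 < 0 → root in [1.702500, 2.185000]
step 3: m = 1.943750, f(m) = 9.016105 > 0 → root in [1.702500, 1.943750]
Midpoint of [1.702500, 1.943750] = 1.823125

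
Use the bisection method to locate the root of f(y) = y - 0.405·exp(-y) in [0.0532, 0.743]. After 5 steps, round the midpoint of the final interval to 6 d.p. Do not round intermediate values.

0.301097

f(0.053200) = -0.330817, f(0.743000) = 0.550348 (opposite signs)
step 1: m = 0.398100, f(m) = 0.126104 > 0 → root in [0.053200, 0.398100]
step 2: m = 0.225650, f(m) = -0.097539 < 0 → root in [0.225650, 0.398100]
step 3: m = 0.311875, f(m) = 0.015385 > 0 → root in [0.225650, 0.311875]
step 4: m = 0.268763, f(m) = -0.040789 < 0 → root in [0.268763, 0.311875]
step 5: m = 0.290319, f(m) = -0.012631 < 0 → root in [0.290319, 0.311875]
Midpoint of [0.290319, 0.311875] = 0.301097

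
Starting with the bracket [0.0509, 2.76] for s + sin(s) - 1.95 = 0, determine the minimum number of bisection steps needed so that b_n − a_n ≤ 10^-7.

Initial width b − a = 2.76 − 0.0509 = 2.709100.
After n steps the width is (b−a)/2^n; need (b−a)/2^n ≤ 10^-7.
So n ≥ log₂(2.709100/10^-7) = log₂(27091000.0000) ≈ 24.6913.
Hence n = 25.

25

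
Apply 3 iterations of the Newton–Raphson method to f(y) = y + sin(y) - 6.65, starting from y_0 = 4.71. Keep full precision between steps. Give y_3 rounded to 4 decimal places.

6.4745

Newton update: y ← y − f(y)/f'(y).
f'(y) = 1 + cos(y)
y_0 = 4.710000: f = -2.939997, f' = 0.997611 → y_1 = 4.710000 - (-2.939997)/(0.997611) = 7.657038
y_1 = 7.657038: f = 1.987707, f' = 1.195673 → y_2 = 7.657038 - (1.987707)/(1.195673) = 5.994621
y_2 = 5.994621: f = -0.939954, f' = 1.958654 → y_3 = 5.994621 - (-0.939954)/(1.958654) = 6.474520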